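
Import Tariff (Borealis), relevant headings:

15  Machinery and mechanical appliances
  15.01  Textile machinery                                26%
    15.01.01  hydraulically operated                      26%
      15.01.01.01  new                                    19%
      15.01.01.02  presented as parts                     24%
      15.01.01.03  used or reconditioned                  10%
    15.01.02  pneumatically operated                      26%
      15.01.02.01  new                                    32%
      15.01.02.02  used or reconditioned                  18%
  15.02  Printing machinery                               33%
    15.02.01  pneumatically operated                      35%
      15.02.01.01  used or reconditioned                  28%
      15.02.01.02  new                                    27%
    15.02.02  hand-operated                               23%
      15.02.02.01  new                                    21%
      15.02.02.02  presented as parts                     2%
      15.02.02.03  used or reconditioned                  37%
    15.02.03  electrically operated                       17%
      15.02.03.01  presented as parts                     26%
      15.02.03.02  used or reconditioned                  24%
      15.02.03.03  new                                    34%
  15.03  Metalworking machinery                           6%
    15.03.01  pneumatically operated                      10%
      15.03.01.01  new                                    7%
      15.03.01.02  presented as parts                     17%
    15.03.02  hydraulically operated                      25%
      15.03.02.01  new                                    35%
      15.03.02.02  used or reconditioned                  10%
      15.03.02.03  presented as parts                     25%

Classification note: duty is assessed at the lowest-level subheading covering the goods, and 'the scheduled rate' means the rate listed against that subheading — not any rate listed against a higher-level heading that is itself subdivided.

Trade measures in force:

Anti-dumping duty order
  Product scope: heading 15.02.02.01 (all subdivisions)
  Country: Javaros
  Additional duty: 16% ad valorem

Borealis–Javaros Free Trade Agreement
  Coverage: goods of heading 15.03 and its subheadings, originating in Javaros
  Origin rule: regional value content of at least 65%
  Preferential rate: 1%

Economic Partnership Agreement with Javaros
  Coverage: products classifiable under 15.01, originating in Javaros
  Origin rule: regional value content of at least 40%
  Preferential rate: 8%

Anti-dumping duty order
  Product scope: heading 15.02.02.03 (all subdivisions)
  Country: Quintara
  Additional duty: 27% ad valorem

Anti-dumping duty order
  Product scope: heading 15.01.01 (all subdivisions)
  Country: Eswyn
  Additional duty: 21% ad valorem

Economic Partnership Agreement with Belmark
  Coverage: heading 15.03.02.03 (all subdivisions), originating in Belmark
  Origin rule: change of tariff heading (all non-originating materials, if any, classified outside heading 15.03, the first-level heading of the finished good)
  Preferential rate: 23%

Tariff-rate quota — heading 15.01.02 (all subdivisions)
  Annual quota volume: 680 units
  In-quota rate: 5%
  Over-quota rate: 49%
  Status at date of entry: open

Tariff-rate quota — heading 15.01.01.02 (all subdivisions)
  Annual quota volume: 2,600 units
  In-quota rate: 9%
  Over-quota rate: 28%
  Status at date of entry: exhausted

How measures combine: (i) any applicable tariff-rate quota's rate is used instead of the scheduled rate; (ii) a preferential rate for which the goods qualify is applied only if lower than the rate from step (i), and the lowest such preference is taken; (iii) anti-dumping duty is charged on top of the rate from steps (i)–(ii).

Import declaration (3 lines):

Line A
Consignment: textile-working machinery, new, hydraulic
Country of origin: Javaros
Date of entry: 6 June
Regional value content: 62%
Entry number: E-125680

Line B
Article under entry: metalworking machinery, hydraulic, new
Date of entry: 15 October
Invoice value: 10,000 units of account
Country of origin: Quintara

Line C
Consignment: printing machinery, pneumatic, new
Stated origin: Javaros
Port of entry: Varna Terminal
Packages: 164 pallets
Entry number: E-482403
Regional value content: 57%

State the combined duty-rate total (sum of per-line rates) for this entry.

70%

Line A: textile-working → 15.01; hydraulic → 15.01.01; new → 15.01.01.01. Scheduled 19%. Javaros agreement on 15.03: 15.01.01.01 not covered; Javaros agreement on 15.01: RVC ≥ 40% → 8% available; preferential 8%. → 8%.
Line B: metalworking → 15.03; hydraulic → 15.03.02; new → 15.03.02.01. Scheduled 35%. No special measure applies. → 35%.
Line C: printing → 15.02; pneumatic → 15.02.01; new → 15.02.01.02. Scheduled 27%. Javaros agreement on 15.03: 15.02.01.02 not covered; Javaros agreement on 15.01: 15.02.01.02 not covered. → 27%.
Sum: 8% + 35% + 27% = 70%.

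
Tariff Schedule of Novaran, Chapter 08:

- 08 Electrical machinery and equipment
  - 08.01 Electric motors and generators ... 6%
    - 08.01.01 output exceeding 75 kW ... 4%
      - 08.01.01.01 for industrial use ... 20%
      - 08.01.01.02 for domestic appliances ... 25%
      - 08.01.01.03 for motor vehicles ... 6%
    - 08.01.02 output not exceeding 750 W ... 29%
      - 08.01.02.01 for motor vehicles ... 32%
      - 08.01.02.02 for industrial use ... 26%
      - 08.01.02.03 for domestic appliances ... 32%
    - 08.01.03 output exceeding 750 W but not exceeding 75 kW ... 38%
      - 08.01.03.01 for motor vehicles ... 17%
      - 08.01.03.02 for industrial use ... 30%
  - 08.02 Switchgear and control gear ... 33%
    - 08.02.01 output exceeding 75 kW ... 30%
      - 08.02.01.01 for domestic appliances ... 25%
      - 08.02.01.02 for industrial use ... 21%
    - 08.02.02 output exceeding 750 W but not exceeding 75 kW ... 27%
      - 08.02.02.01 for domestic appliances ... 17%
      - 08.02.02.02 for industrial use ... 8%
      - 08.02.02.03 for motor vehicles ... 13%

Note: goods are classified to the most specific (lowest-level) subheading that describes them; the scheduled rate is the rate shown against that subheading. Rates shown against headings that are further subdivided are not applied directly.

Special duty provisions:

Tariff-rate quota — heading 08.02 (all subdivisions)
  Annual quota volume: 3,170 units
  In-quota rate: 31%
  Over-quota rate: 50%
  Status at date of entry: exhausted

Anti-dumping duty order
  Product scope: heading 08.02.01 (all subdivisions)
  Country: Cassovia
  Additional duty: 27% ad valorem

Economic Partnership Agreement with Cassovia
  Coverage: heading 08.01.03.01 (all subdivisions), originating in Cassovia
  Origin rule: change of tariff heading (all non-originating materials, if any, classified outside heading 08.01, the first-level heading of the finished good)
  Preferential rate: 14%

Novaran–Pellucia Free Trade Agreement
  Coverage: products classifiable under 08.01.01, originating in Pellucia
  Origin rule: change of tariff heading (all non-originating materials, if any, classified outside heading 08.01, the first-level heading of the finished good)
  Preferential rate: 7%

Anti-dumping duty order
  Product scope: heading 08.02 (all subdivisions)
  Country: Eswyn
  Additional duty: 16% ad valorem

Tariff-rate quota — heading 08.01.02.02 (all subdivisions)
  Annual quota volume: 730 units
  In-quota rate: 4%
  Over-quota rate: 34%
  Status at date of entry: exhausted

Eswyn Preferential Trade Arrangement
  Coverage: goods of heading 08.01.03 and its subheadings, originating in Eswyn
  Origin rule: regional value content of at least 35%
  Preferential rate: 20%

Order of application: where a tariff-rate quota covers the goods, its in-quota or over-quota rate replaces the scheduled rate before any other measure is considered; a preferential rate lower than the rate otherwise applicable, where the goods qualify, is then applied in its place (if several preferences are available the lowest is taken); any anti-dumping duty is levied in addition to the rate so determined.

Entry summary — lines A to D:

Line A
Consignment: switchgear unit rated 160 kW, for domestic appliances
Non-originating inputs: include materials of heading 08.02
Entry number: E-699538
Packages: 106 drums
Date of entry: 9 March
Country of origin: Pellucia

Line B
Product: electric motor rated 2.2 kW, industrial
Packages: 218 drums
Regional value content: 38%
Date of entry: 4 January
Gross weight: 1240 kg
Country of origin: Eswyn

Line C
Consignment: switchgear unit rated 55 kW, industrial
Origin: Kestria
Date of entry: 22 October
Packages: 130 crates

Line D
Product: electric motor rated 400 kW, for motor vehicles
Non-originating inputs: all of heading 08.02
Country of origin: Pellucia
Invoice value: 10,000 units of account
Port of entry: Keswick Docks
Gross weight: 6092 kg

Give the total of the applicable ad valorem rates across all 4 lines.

126%

Line A: switchgear unit → 08.02; rated 160 kW → 08.02.01; for domestic appliances → 08.02.01.01. Scheduled 25%. quota on 08.02 exhausted → over-quota 50%; Pellucia agreement on 08.01.01: 08.02.01.01 not covered. → 50%.
Line B: electric motor → 08.01; rated 2.2 kW → 08.01.03; industrial → 08.01.03.02. Scheduled 30%. Eswyn agreement on 08.01.03: RVC ≥ 35% → 20% available; preferential 20%. → 20%.
Line C: switchgear unit → 08.02; rated 55 kW → 08.02.02; industrial → 08.02.02.02. Scheduled 8%. quota on 08.02 exhausted → over-quota 50%. → 50%.
Line D: electric motor → 08.01; rated 400 kW → 08.01.01; for motor vehicles → 08.01.01.03. Scheduled 6%. Pellucia agreement on 08.01.01: CTH met → 7% available; preference 7% not lower than 6% → no reduction. → 6%.
Sum: 50% + 20% + 50% + 6% = 126%.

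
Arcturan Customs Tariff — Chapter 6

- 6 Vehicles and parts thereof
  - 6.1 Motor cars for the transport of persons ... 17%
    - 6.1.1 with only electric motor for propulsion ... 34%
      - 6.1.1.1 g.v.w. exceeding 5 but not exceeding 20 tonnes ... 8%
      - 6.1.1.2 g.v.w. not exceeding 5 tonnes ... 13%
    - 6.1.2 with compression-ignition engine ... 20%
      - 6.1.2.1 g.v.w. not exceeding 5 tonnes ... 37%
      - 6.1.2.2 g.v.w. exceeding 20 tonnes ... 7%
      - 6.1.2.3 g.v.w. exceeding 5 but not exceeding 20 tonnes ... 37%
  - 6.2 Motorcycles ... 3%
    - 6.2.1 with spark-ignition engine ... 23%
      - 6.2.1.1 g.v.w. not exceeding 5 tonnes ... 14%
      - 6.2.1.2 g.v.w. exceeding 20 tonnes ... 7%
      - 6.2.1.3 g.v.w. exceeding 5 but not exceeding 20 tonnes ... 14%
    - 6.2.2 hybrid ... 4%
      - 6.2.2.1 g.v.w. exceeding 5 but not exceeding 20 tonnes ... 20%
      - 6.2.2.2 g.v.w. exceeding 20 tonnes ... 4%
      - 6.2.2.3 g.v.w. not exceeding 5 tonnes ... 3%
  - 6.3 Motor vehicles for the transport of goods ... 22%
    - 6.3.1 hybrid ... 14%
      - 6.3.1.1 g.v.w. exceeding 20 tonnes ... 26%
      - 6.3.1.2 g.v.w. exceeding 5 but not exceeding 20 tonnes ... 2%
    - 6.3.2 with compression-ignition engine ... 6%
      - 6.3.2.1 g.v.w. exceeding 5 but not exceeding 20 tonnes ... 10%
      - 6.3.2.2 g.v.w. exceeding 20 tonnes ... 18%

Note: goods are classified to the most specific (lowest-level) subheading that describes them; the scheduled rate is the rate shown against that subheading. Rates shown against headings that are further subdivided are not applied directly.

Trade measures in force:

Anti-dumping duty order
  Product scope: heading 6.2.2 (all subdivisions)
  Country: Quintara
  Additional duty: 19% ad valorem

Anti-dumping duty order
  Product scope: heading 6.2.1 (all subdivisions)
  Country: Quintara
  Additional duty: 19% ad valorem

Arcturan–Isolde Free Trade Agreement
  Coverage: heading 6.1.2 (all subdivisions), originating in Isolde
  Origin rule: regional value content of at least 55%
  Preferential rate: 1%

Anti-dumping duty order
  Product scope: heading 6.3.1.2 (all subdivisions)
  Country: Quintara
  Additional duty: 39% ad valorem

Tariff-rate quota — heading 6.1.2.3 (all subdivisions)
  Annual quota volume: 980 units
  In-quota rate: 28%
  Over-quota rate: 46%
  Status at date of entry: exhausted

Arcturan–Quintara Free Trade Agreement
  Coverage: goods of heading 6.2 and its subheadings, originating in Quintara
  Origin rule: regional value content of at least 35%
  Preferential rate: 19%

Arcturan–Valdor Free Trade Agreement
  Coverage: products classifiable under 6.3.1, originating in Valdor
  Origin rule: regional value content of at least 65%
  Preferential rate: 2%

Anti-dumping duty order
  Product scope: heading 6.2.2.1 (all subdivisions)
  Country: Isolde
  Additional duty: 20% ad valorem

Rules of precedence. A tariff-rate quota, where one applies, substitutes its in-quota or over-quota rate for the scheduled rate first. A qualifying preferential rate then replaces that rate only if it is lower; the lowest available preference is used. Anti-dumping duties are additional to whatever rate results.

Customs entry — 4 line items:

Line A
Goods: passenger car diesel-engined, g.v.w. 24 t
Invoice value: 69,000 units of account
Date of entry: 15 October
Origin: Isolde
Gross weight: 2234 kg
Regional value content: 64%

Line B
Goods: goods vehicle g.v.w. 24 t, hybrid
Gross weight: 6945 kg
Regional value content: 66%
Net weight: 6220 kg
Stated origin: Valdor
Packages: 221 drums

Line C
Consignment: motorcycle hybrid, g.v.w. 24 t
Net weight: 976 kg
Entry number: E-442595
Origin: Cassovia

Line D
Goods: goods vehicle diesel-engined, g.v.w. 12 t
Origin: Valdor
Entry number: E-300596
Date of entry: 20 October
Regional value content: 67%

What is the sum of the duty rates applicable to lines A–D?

Line A: passenger car → 6.1; diesel-engined → 6.1.2; g.v.w. 24 t → 6.1.2.2. Scheduled 7%. Isolde agreement on 6.1.2: RVC ≥ 55% → 1% available; preferential 1%. → 1%.
Line B: goods vehicle → 6.3; hybrid → 6.3.1; g.v.w. 24 t → 6.3.1.1. Scheduled 26%. Valdor agreement on 6.3.1: RVC ≥ 65% → 2% available; preferential 2%. → 2%.
Line C: motorcycle → 6.2; hybrid → 6.2.2; g.v.w. 24 t → 6.2.2.2. Scheduled 4%. No special measure applies. → 4%.
Line D: goods vehicle → 6.3; diesel-engined → 6.3.2; g.v.w. 12 t → 6.3.2.1. Scheduled 10%. Valdor agreement on 6.3.1: 6.3.2.1 not covered. → 10%.
Sum: 1% + 2% + 4% + 10% = 17%.

17%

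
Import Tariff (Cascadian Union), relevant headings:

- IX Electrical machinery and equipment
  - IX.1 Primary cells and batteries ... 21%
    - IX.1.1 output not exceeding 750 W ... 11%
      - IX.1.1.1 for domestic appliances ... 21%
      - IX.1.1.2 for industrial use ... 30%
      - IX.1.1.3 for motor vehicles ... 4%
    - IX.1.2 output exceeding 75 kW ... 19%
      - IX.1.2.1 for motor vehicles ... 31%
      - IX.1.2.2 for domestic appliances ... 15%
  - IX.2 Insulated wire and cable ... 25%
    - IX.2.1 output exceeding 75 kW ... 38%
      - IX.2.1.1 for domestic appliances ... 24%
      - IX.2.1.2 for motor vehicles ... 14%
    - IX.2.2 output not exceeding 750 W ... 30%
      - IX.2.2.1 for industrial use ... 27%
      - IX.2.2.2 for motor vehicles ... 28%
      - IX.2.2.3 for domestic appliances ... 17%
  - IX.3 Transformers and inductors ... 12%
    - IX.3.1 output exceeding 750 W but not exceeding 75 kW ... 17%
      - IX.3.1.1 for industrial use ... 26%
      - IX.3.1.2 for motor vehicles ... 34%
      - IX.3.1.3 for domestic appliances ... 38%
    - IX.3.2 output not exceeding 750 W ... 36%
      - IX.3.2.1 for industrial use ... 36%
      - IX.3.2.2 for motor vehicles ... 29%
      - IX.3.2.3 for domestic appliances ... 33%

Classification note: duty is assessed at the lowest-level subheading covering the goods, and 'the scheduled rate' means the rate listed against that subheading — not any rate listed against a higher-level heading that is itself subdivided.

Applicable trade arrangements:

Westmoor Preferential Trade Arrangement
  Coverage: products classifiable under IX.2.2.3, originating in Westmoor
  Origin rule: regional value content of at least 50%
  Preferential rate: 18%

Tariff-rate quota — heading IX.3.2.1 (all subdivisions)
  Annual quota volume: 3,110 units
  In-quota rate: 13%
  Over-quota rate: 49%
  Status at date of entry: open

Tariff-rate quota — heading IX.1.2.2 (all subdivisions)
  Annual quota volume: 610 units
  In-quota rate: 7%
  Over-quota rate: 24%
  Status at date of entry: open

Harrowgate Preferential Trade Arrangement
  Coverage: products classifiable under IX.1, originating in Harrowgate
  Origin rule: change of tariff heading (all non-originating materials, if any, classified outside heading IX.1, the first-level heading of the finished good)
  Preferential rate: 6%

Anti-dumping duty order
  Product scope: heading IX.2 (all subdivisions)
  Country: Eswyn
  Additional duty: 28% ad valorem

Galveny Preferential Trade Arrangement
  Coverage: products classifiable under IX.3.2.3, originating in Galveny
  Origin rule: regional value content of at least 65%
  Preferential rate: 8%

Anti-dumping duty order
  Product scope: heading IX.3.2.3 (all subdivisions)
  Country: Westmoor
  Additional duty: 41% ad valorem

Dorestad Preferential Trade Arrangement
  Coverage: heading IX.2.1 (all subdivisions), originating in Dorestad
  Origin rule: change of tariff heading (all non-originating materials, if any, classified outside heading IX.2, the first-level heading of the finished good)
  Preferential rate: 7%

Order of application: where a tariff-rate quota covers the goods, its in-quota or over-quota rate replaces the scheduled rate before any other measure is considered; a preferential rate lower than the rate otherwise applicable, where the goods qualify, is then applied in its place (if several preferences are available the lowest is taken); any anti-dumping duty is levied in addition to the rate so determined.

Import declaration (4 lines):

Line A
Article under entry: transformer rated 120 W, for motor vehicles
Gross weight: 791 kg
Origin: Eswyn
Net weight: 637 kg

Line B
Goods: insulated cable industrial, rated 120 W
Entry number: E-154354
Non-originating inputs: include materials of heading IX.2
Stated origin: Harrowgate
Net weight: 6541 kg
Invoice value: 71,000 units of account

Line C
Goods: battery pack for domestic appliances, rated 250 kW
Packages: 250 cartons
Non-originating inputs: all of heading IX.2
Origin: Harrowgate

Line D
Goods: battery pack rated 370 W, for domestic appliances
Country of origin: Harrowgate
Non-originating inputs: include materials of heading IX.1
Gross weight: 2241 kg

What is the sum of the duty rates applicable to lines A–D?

Line A: transformer → IX.3; rated 120 W → IX.3.2; for motor vehicles → IX.3.2.2. Scheduled 29%. No special measure applies. → 29%.
Line B: insulated cable → IX.2; rated 120 W → IX.2.2; industrial → IX.2.2.1. Scheduled 27%. Harrowgate agreement on IX.1: IX.2.2.1 not covered. → 27%.
Line C: battery pack → IX.1; rated 250 kW → IX.1.2; for domestic appliances → IX.1.2.2. Scheduled 15%. quota on IX.1.2.2 open → in-quota 7%; Harrowgate agreement on IX.1: CTH met → 6% available; preferential 6%. → 6%.
Line D: battery pack → IX.1; rated 370 W → IX.1.1; for domestic appliances → IX.1.1.1. Scheduled 21%. Harrowgate agreement on IX.1: CTH not met. → 21%.
Sum: 29% + 27% + 6% + 21% = 83%.

83%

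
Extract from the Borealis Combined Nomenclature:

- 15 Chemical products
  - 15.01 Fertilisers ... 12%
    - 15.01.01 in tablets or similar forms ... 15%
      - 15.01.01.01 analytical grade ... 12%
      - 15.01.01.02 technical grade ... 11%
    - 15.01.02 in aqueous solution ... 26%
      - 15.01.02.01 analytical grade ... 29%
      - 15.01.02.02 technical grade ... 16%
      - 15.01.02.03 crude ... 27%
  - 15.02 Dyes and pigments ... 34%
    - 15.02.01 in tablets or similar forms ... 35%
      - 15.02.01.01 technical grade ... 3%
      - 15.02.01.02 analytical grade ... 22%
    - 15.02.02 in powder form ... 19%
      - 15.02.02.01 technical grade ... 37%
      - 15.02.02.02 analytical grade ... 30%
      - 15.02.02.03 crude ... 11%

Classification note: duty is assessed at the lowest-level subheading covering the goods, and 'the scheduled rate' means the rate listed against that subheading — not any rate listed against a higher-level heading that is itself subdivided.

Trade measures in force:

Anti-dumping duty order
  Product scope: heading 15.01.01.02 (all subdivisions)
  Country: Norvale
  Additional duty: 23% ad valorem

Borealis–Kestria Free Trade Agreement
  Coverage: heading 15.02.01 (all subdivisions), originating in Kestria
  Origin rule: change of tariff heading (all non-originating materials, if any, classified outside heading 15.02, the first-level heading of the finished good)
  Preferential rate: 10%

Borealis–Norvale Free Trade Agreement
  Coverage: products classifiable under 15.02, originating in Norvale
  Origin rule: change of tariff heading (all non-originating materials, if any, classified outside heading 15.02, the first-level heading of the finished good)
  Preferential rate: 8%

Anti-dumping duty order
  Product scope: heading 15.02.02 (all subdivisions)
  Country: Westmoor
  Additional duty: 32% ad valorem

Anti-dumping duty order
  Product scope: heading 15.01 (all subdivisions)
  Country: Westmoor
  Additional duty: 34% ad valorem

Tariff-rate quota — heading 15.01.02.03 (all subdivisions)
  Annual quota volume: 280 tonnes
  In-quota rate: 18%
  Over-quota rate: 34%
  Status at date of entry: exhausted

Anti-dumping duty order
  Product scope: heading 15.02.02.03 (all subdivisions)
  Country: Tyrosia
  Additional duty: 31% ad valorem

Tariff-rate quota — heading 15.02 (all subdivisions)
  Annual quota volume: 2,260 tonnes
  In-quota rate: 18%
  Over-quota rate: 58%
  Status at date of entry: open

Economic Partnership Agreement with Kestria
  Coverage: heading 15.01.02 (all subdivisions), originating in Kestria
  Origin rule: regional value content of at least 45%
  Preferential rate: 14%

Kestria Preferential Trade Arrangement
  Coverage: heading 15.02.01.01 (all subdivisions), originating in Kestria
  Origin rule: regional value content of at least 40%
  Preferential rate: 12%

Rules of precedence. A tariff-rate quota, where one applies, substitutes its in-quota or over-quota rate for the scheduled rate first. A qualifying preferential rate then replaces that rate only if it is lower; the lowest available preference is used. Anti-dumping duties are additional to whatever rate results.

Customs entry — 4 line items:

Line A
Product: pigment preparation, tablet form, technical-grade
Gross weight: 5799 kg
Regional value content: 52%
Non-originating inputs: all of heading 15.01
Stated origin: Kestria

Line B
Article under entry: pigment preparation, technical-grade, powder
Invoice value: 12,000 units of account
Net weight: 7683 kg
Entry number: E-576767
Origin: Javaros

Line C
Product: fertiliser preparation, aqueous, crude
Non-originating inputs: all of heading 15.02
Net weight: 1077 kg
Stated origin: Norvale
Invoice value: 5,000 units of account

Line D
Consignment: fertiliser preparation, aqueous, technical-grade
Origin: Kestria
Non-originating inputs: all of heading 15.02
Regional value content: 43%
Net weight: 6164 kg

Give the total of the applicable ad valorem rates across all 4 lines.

Line A: pigment → 15.02; tablet form → 15.02.01; technical-grade → 15.02.01.01. Scheduled 3%. quota on 15.02 open → in-quota 18%; Kestria agreement on 15.02.01: CTH met → 10% available; Kestria agreement on 15.01.02: 15.02.01.01 not covered; Kestria agreement on 15.02.01.01: RVC ≥ 40% → 12% available; preferential 10%. → 10%.
Line B: pigment → 15.02; powder → 15.02.02; technical-grade → 15.02.02.01. Scheduled 37%. quota on 15.02 open → in-quota 18%. → 18%.
Line C: fertiliser → 15.01; aqueous → 15.01.02; crude → 15.01.02.03. Scheduled 27%. quota on 15.01.02.03 exhausted → over-quota 34%; Norvale agreement on 15.02: 15.01.02.03 not covered. → 34%.
Line D: fertiliser → 15.01; aqueous → 15.01.02; technical-grade → 15.01.02.02. Scheduled 16%. Kestria agreement on 15.02.01: 15.01.02.02 not covered; Kestria agreement on 15.01.02: RVC < 45%; Kestria agreement on 15.02.01.01: 15.01.02.02 not covered. → 16%.
Sum: 10% + 18% + 34% + 16% = 78%.

78%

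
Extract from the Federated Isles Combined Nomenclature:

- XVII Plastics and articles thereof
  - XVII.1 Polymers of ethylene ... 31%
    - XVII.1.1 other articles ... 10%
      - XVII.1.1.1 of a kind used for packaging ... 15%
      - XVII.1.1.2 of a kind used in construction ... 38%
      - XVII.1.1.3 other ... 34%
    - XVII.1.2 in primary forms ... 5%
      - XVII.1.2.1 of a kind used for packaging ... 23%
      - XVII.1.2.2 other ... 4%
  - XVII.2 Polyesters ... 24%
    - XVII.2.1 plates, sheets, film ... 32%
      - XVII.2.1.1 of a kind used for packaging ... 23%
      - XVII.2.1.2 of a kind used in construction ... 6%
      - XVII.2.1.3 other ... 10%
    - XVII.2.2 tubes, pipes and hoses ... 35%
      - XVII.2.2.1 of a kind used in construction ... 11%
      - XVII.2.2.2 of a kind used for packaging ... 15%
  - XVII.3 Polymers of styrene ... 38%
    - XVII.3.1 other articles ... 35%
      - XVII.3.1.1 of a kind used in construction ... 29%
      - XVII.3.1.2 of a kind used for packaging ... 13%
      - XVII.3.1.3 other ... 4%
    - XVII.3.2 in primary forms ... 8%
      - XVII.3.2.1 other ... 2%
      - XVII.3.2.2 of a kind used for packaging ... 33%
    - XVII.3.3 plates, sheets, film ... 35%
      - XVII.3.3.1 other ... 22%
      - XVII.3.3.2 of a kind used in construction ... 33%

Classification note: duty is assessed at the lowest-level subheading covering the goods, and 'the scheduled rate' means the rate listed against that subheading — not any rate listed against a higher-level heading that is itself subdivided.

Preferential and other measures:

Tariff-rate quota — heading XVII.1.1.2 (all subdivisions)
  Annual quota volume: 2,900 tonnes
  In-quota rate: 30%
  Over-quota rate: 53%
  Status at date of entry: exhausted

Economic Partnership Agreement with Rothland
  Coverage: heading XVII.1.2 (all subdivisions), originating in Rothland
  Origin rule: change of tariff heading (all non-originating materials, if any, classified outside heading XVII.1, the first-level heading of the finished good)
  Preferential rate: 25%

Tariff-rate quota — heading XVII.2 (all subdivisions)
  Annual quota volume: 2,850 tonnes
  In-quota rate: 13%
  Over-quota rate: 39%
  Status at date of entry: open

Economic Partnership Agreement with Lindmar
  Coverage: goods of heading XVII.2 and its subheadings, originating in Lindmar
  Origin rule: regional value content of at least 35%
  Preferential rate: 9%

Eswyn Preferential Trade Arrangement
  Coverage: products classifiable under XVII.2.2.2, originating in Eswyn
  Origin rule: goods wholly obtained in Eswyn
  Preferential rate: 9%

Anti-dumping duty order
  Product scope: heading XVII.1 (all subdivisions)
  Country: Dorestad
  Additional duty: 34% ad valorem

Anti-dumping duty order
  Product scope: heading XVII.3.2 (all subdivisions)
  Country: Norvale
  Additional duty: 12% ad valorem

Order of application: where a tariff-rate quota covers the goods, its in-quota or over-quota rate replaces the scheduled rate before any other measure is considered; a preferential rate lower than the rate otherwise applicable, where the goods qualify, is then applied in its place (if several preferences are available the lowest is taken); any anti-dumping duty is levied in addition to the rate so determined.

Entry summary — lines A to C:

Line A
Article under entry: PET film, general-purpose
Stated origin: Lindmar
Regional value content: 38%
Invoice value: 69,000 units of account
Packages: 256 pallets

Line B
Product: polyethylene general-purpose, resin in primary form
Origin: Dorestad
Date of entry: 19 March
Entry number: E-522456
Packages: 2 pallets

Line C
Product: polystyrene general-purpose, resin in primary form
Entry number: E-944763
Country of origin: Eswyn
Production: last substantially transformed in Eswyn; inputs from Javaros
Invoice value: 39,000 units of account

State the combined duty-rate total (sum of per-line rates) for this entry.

49%

Line A: PET → XVII.2; film → XVII.2.1; general-purpose → XVII.2.1.3. Scheduled 10%. quota on XVII.2 open → in-quota 13%; Lindmar agreement on XVII.2: RVC ≥ 35% → 9% available; preferential 9%. → 9%.
Line B: polyethylene → XVII.1; resin in primary form → XVII.1.2; general-purpose → XVII.1.2.2. Scheduled 4%. anti-dumping (Dorestad, XVII.1): +34%; total 4% + 34% = 38%. → 38%.
Line C: polystyrene → XVII.3; resin in primary form → XVII.3.2; general-purpose → XVII.3.2.1. Scheduled 2%. Eswyn agreement on XVII.2.2.2: XVII.3.2.1 not covered. → 2%.
Sum: 9% + 38% + 2% = 49%.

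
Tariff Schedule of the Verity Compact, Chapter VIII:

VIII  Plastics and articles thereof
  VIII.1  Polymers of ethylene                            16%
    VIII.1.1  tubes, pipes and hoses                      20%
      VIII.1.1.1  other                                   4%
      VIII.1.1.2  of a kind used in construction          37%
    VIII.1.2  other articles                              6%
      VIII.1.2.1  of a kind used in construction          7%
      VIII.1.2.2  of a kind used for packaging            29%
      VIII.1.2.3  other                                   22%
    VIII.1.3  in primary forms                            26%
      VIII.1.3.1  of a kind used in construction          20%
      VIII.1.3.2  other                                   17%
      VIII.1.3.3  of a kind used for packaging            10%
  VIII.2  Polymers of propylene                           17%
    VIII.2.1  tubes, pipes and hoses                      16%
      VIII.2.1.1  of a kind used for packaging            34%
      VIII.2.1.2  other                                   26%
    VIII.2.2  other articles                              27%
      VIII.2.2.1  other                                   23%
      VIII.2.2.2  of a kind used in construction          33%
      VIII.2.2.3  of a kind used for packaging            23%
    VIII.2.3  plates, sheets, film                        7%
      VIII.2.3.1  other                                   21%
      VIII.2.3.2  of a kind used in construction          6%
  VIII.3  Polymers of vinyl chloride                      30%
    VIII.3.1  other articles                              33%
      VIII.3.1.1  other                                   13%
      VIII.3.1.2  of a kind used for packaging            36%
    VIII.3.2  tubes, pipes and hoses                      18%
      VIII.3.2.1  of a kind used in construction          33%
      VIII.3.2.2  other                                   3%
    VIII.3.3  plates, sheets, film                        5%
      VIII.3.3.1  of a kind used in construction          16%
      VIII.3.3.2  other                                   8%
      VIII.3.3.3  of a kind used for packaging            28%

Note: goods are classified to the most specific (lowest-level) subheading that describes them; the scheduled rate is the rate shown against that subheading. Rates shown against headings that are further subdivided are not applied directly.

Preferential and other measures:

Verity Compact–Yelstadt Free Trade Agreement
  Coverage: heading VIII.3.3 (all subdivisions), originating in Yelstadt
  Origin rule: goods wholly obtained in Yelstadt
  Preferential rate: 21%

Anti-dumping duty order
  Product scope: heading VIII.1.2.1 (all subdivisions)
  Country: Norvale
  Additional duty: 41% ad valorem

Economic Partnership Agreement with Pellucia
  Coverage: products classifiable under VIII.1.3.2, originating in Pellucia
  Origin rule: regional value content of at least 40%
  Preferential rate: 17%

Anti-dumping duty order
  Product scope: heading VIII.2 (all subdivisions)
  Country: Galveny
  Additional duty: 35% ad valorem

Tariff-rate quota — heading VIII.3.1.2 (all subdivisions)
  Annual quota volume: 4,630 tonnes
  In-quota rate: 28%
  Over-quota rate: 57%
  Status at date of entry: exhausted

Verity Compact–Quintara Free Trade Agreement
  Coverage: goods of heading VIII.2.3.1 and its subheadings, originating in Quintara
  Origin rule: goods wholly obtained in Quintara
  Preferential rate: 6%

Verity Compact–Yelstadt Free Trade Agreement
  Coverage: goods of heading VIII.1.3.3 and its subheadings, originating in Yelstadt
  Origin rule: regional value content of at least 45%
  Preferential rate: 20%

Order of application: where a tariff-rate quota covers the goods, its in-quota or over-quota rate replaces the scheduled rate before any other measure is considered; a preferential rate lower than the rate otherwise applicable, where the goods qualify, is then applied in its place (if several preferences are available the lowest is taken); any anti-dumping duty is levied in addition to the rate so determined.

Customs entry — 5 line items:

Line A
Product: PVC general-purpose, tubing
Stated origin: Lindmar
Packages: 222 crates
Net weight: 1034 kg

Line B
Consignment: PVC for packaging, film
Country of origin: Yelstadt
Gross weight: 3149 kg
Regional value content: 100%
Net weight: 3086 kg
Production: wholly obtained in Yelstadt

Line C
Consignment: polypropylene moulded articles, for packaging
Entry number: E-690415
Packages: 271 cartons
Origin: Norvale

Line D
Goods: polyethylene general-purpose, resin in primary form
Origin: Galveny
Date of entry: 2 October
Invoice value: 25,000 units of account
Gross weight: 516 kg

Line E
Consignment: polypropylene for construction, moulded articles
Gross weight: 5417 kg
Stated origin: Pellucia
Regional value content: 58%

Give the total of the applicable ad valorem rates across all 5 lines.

97%

Line A: PVC → VIII.3; tubing → VIII.3.2; general-purpose → VIII.3.2.2. Scheduled 3%. No special measure applies. → 3%.
Line B: PVC → VIII.3; film → VIII.3.3; for packaging → VIII.3.3.3. Scheduled 28%. Yelstadt agreement on VIII.3.3: wholly obtained → 21% available; Yelstadt agreement on VIII.1.3.3: VIII.3.3.3 not covered; preferential 21%. → 21%.
Line C: polypropylene → VIII.2; moulded articles → VIII.2.2; for packaging → VIII.2.2.3. Scheduled 23%. No special measure applies. → 23%.
Line D: polyethylene → VIII.1; resin in primary form → VIII.1.3; general-purpose → VIII.1.3.2. Scheduled 17%. No special measure applies. → 17%.
Line E: polypropylene → VIII.2; moulded articles → VIII.2.2; for construction → VIII.2.2.2. Scheduled 33%. Pellucia agreement on VIII.1.3.2: VIII.2.2.2 not covered. → 33%.
Sum: 3% + 21% + 23% + 17% + 33% = 97%.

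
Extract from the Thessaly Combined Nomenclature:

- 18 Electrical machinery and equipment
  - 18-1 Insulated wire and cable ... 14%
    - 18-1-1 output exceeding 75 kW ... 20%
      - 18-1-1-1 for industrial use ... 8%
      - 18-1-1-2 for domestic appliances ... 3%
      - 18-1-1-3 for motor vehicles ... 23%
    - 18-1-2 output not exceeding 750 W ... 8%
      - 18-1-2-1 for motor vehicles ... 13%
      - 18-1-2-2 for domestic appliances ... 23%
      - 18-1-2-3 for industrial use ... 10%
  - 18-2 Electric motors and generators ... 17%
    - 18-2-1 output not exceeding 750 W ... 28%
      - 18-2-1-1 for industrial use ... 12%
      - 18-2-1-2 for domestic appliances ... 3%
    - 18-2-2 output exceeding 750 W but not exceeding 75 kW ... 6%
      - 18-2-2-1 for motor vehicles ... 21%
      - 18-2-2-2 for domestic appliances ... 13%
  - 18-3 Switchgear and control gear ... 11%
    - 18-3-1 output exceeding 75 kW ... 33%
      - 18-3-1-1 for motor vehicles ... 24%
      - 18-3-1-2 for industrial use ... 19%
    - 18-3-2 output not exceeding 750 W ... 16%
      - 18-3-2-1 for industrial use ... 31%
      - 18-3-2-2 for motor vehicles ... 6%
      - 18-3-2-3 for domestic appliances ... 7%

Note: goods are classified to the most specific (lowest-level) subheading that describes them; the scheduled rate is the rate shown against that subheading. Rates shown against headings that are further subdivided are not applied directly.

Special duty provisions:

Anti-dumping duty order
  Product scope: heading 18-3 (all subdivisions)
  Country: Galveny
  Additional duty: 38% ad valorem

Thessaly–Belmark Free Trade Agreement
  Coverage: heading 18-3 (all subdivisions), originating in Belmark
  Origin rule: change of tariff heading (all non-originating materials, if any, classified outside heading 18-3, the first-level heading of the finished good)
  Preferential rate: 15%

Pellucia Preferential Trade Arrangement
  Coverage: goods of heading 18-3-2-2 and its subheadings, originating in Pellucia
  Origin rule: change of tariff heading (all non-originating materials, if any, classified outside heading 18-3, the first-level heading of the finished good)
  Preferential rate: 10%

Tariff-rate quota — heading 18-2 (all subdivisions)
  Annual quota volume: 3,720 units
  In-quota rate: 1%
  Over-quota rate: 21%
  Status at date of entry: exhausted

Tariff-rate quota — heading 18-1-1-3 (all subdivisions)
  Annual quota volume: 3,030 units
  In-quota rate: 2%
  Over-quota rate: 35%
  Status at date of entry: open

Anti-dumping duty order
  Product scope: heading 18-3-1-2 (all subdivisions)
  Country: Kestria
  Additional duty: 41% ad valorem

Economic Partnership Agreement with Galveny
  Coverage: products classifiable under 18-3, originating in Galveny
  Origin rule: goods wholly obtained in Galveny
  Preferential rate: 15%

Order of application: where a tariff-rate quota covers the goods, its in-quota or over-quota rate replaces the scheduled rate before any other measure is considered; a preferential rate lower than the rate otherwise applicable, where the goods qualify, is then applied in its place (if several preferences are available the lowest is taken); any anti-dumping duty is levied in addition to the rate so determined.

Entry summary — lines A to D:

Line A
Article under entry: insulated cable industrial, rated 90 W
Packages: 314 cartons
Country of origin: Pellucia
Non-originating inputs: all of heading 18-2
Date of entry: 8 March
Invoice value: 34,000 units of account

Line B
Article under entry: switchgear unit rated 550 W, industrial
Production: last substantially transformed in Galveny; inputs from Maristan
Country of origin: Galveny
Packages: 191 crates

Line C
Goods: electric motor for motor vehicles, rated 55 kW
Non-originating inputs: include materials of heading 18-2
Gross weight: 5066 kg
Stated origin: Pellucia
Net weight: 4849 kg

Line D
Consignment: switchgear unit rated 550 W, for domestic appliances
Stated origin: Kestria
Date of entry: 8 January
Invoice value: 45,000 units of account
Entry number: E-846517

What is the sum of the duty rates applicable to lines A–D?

107%

Line A: insulated cable → 18-1; rated 90 W → 18-1-2; industrial → 18-1-2-3. Scheduled 10%. Pellucia agreement on 18-3-2-2: 18-1-2-3 not covered. → 10%.
Line B: switchgear unit → 18-3; rated 550 W → 18-3-2; industrial → 18-3-2-1. Scheduled 31%. Galveny agreement on 18-3: not wholly obtained; anti-dumping (Galveny, 18-3): +38%; total 31% + 38% = 69%. → 69%.
Line C: electric motor → 18-2; rated 55 kW → 18-2-2; for motor vehicles → 18-2-2-1. Scheduled 21%. quota on 18-2 exhausted → over-quota 21%; Pellucia agreement on 18-3-2-2: 18-2-2-1 not covered. → 21%.
Line D: switchgear unit → 18-3; rated 550 W → 18-3-2; for domestic appliances → 18-3-2-3. Scheduled 7%. No special measure applies. → 7%.
Sum: 10% + 69% + 21% + 7% = 107%.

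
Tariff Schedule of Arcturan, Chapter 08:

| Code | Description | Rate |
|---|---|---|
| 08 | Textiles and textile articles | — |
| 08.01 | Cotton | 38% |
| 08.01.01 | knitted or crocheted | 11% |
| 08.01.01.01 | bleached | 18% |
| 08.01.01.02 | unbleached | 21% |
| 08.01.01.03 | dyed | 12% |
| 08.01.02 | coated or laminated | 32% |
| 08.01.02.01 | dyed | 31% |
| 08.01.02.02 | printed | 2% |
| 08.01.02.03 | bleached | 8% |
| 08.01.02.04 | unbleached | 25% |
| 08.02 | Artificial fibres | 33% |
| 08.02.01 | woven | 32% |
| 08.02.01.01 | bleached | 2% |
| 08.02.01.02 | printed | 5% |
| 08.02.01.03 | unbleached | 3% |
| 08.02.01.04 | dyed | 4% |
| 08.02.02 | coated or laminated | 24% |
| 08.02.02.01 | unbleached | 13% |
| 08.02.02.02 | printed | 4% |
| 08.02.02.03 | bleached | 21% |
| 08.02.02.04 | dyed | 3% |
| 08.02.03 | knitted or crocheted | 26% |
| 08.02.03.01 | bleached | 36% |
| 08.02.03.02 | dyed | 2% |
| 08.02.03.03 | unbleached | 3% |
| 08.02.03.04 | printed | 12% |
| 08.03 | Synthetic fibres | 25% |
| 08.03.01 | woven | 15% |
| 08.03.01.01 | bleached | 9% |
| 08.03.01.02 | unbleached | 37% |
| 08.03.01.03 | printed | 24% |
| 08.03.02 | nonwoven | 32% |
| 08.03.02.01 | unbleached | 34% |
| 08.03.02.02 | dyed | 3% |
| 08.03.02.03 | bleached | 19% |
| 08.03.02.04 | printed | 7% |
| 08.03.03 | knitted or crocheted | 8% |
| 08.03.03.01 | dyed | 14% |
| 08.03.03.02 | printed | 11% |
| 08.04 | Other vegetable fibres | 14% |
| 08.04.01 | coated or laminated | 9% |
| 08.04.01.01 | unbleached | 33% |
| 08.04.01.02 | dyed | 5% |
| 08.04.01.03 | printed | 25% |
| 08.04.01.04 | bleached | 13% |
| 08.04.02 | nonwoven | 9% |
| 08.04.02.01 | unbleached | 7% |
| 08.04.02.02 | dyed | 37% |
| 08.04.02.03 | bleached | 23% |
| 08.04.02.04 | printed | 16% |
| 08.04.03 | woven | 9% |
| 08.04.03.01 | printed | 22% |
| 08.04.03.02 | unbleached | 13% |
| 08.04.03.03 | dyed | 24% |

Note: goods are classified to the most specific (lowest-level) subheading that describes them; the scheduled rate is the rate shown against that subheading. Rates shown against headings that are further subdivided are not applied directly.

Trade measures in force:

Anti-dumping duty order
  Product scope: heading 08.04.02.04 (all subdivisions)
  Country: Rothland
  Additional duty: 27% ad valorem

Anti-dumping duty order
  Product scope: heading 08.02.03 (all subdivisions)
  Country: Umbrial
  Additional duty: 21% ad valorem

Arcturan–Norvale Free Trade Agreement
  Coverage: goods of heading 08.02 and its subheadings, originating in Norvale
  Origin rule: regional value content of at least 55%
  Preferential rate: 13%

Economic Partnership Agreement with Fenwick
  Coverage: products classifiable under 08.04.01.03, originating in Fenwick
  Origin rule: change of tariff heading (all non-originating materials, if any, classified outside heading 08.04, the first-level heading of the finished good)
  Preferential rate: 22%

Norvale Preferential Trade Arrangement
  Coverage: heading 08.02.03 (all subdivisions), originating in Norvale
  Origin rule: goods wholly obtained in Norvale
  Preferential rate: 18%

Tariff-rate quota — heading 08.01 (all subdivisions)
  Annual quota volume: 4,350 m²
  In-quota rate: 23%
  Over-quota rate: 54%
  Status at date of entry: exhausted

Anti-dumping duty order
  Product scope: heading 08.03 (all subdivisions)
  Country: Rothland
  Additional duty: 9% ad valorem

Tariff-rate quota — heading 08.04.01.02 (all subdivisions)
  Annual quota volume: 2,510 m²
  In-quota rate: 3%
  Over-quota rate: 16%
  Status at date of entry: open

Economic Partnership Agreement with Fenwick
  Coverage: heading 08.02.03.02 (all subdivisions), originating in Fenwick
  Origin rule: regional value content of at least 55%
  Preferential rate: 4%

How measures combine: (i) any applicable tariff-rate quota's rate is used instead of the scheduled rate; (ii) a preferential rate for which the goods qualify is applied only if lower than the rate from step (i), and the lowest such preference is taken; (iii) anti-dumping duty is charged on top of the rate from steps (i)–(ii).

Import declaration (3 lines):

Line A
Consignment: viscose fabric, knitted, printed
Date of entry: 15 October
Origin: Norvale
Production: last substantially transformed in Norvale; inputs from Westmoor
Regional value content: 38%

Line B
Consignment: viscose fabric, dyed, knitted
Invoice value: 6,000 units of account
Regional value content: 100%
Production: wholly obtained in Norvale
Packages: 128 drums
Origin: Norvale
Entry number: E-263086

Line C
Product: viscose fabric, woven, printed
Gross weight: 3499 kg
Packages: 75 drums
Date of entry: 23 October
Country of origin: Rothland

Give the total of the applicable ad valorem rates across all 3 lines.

Line A: viscose → 08.02; knitted → 08.02.03; printed → 08.02.03.04. Scheduled 12%. Norvale agreement on 08.02: RVC < 55%; Norvale agreement on 08.02.03: not wholly obtained. → 12%.
Line B: viscose → 08.02; knitted → 08.02.03; dyed → 08.02.03.02. Scheduled 2%. Norvale agreement on 08.02: RVC ≥ 55% → 13% available; Norvale agreement on 08.02.03: wholly obtained → 18% available; preference 13% not lower than 2% → no reduction. → 2%.
Line C: viscose → 08.02; woven → 08.02.01; printed → 08.02.01.02. Scheduled 5%. No special measure applies. → 5%.
Sum: 12% + 2% + 5% = 19%.

19%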